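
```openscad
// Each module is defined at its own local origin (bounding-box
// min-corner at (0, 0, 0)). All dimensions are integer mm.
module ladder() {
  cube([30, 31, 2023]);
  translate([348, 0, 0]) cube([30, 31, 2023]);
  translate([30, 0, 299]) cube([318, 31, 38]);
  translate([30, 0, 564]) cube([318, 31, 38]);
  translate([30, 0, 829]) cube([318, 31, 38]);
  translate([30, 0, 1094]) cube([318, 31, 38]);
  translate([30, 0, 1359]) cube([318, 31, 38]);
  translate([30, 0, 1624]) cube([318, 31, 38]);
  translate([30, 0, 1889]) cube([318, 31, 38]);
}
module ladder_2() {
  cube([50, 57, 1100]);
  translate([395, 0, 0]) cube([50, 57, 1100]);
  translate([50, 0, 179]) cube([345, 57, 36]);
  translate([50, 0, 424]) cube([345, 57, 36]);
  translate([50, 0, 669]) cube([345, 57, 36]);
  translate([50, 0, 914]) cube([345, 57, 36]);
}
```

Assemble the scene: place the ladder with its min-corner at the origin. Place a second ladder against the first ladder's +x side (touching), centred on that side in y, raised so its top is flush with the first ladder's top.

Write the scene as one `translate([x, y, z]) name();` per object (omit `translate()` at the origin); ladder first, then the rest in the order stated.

ladder();
translate([378, -13, 923]) ladder_2();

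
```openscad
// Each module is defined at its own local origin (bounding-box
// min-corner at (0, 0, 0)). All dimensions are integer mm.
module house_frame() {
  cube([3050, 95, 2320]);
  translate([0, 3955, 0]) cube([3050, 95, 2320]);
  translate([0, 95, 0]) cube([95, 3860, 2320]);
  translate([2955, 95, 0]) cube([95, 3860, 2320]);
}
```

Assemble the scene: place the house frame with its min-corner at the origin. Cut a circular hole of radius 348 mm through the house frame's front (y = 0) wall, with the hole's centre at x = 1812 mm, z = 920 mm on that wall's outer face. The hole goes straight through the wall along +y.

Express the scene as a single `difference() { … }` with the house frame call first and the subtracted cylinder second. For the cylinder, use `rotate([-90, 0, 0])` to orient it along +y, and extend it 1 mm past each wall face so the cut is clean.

difference() {
  house_frame();
  translate([1812, -1, 920]) rotate([-90, 0, 0]) cylinder(h = 97, r = 348);
}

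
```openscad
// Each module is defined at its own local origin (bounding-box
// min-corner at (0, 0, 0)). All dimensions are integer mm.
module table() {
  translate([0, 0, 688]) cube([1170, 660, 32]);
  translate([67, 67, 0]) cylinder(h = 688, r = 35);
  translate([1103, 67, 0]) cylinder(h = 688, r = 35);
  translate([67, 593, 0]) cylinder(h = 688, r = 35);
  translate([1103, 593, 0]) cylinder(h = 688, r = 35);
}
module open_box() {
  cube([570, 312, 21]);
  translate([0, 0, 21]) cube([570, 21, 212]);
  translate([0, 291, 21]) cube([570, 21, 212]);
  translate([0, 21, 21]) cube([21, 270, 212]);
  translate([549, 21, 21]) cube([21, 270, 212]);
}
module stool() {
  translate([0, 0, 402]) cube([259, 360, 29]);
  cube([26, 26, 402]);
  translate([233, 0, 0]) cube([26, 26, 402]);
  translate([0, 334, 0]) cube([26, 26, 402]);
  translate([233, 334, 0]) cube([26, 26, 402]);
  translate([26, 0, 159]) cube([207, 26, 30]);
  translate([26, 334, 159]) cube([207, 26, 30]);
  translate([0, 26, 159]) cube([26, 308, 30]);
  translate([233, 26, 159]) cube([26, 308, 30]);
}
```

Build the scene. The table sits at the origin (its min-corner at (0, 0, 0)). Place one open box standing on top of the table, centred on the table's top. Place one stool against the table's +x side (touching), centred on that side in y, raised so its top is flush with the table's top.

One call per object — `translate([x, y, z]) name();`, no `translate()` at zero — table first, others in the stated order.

table();
translate([300, 174, 720]) open_box();
translate([1170, 150, 289]) stool();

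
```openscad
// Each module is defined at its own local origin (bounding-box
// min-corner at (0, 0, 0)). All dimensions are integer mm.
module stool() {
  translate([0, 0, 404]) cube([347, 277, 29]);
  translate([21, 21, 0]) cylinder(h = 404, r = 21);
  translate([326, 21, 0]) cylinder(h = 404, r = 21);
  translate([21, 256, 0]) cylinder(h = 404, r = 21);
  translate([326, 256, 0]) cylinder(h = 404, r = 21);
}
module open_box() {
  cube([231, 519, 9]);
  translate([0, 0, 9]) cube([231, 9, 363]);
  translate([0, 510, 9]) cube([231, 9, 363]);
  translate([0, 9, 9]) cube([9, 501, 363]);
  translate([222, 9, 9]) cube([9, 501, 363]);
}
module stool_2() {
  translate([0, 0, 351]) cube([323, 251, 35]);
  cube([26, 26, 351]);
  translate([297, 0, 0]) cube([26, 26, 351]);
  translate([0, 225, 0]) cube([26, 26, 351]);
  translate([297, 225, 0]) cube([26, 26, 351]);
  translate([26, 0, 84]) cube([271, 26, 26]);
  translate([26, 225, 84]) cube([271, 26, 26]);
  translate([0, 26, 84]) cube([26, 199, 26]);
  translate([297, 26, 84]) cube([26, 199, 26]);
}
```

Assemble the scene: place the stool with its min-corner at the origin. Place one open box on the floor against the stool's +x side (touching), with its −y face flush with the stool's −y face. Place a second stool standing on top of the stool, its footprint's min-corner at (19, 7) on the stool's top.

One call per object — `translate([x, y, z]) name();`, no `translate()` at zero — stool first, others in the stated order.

stool();
translate([347, 0, 0]) open_box();
translate([19, 7, 433]) stool_2();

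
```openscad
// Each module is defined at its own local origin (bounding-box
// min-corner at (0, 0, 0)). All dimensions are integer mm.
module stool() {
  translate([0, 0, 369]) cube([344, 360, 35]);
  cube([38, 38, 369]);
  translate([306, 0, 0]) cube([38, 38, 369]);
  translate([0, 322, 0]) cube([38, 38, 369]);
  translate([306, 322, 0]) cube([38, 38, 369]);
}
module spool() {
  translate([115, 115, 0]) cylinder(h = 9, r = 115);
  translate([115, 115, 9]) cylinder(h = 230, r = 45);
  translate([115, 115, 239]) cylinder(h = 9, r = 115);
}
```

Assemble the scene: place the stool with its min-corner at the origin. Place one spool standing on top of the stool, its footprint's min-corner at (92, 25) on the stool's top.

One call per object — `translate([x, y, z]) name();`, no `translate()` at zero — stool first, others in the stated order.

stool();
translate([92, 25, 404]) spool();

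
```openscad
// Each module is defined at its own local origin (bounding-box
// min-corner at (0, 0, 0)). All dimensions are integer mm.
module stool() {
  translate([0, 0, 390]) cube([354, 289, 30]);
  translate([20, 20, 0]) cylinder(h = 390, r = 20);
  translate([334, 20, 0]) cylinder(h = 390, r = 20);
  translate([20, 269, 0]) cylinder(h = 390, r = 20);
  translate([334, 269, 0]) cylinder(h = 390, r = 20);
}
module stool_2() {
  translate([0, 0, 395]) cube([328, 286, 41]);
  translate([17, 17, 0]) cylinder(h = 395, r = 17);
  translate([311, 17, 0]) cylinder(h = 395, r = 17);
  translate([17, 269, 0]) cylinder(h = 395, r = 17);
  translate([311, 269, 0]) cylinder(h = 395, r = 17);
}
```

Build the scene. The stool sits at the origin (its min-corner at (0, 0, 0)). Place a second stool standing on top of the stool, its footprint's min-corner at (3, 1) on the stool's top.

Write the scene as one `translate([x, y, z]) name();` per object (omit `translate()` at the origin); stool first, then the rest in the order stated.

stool();
translate([3, 1, 420]) stool_2();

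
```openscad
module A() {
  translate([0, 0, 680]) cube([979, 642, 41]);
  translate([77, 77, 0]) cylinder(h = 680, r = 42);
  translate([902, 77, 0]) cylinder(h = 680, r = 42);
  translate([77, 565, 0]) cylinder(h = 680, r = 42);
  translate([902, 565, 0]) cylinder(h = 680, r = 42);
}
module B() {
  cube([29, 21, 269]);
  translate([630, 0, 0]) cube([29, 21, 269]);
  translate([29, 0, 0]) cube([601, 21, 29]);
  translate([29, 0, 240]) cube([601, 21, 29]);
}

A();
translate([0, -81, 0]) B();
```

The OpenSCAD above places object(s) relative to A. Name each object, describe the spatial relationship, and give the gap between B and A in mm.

A is a table. B is a picture frame. The picture frame is on the floor beside the table on its −y side. The gap between the picture frame and the table is 60 mm.

The picture frame's nearest face is 60 mm from the table's −y face.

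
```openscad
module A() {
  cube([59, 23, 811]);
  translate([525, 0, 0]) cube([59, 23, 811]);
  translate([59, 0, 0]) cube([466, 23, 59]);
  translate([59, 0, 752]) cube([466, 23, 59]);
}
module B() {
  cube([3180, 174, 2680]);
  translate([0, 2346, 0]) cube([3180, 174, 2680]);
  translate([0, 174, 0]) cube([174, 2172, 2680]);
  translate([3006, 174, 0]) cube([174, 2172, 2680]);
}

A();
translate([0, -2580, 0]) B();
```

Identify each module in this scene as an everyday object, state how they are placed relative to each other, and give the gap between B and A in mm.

A is a picture frame. B is a house frame. The house frame is on the floor beside the picture frame on its −y side. The gap between the house frame and the picture frame is 60 mm.

The house frame's nearest face is 60 mm from the picture frame's −y face.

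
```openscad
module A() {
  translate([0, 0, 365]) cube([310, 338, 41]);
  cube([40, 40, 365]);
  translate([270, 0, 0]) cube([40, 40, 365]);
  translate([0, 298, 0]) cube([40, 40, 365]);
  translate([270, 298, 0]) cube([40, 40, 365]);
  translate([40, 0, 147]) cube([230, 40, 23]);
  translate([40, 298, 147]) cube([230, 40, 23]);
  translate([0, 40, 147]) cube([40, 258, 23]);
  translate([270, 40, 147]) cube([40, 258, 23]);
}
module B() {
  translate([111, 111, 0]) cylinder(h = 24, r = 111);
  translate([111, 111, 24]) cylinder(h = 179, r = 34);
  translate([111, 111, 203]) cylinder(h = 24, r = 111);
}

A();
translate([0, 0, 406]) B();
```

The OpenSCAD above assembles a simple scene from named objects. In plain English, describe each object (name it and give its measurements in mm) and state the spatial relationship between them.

A is a four-legged stool. The seat is 310×338 mm, 41 mm thick, top at z = 406 mm. It stands on four square legs, each 40×40 mm in cross-section, from z = 0 to the seat underside, each flush with a corner of the seat. Four stretchers, 40 mm wide and 23 mm tall, connect adjacent legs with their undersides at z = 147 mm, each running between the inner faces of the legs it joins and aligned with the legs' outer faces on the other axis.

B is a spool: two coaxial disc flanges of radius 111 mm and thickness 24 mm, joined by a core cylinder of radius 34 mm and height 179 mm. The lower flange rests on z = 0 and the three cylinders share a vertical axis.

The spool is on top of the stool.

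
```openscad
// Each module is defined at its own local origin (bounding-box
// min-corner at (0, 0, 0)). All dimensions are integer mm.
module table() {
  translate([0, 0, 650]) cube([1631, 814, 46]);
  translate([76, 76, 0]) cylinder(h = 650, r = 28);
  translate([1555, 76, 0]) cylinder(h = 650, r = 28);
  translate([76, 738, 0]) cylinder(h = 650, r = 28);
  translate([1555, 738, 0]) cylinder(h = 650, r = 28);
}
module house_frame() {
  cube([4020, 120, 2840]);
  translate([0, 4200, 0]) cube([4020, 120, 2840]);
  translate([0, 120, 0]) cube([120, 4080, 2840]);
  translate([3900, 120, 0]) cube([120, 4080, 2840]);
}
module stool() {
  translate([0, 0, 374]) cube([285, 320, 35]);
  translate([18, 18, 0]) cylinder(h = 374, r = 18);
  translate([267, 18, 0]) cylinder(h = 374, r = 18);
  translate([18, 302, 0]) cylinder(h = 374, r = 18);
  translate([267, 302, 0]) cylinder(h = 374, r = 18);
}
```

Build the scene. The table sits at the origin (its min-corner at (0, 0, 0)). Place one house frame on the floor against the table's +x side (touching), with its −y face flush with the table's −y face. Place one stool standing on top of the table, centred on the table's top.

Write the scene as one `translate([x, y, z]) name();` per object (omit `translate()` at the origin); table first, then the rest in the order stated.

table();
translate([1631, 0, 0]) house_frame();
translate([673, 247, 696]) stool();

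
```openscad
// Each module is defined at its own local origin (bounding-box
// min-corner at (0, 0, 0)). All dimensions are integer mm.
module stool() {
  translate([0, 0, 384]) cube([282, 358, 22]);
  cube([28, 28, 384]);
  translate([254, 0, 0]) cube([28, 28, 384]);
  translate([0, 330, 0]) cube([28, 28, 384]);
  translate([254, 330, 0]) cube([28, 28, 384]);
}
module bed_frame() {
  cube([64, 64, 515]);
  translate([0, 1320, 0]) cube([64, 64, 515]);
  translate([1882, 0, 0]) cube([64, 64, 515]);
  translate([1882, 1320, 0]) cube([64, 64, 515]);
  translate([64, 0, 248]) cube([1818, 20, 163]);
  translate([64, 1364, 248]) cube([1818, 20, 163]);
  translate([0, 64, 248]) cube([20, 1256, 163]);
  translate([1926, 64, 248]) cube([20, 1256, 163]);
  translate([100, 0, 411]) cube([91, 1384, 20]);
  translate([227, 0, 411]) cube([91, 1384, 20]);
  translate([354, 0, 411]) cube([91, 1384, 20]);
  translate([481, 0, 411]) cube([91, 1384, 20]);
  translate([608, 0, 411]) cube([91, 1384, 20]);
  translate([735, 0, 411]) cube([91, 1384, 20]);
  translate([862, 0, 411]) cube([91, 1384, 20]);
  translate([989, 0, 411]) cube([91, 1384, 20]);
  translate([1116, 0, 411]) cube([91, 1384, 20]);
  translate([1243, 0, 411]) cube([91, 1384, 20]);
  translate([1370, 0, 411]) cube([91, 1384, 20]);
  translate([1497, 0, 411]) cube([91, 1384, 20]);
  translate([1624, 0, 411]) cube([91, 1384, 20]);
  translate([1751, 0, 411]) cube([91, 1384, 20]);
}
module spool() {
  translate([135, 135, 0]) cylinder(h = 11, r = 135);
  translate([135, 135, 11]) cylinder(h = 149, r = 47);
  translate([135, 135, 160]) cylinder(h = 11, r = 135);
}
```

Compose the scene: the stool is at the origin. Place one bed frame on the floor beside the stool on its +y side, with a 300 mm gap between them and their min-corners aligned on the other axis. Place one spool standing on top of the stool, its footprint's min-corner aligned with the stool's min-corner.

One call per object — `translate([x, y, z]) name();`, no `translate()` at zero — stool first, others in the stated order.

stool();
translate([0, 658, 0]) bed_frame();
translate([0, 0, 406]) spool();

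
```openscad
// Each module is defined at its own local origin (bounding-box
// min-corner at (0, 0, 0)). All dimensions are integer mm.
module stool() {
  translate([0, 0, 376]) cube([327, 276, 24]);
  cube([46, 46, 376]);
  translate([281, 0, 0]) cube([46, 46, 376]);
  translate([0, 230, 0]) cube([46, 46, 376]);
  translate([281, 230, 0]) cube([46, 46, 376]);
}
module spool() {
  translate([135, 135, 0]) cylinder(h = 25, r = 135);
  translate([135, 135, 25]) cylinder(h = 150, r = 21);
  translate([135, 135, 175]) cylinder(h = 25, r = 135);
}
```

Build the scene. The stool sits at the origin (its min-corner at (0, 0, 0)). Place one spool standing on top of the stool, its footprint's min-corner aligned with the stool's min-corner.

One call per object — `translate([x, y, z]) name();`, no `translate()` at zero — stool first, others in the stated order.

stool();
translate([0, 0, 400]) spool();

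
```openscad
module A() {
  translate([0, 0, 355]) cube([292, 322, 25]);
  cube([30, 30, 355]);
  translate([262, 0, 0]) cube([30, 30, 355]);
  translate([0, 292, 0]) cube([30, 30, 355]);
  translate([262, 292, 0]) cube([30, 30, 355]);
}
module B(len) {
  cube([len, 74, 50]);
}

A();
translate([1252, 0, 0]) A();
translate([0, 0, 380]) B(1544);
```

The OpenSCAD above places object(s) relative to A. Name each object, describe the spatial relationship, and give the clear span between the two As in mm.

A is a stool. B is a beam. A beam spans the tops of two stools. The clear span between the two stools is 960 mm.

Second stool starts at x = 1252; first ends at x = 292; clear span = 1252 − 292 = 960 mm.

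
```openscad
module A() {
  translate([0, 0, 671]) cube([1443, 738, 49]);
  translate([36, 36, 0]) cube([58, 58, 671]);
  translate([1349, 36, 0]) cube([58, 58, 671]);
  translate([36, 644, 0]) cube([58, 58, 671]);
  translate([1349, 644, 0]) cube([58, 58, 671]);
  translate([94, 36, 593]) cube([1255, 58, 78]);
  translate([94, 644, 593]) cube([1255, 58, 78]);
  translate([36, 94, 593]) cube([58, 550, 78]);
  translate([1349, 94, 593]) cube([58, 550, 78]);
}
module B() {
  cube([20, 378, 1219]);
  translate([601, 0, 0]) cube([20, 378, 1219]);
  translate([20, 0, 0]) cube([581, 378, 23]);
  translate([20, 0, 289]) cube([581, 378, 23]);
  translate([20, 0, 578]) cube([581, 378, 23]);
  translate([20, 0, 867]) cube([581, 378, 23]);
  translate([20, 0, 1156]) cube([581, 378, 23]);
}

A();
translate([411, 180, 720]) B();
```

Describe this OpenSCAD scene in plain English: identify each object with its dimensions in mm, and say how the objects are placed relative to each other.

A is a table: top 1443 mm (x) × 738 mm (y), 49 mm thick, upper face at z = 720 mm, on four 58×58 mm square legs, each inset 36 mm from the nearest pair of top edges, running from z = 0 to the bottom of the top. Four apron rails, 58 mm thick and 78 mm tall, run between adjacent legs with their top edges flush with the underside of the top and their outer faces flush with the legs' outer faces.

B is an open bookshelf. Two side panels, each 20 mm thick, 378 mm deep and 1219 mm tall, stand 621 mm apart (outside-to-outside). Between them sit 5 shelves, each 23 mm thick and 378 mm deep, spanning the full gap between the sides. The bottom shelf rests on the floor (its underside at z = 0) and the clear gap between one shelf's top and the next shelf's underside is 266 mm.

The bookshelf is on top of the table, centred.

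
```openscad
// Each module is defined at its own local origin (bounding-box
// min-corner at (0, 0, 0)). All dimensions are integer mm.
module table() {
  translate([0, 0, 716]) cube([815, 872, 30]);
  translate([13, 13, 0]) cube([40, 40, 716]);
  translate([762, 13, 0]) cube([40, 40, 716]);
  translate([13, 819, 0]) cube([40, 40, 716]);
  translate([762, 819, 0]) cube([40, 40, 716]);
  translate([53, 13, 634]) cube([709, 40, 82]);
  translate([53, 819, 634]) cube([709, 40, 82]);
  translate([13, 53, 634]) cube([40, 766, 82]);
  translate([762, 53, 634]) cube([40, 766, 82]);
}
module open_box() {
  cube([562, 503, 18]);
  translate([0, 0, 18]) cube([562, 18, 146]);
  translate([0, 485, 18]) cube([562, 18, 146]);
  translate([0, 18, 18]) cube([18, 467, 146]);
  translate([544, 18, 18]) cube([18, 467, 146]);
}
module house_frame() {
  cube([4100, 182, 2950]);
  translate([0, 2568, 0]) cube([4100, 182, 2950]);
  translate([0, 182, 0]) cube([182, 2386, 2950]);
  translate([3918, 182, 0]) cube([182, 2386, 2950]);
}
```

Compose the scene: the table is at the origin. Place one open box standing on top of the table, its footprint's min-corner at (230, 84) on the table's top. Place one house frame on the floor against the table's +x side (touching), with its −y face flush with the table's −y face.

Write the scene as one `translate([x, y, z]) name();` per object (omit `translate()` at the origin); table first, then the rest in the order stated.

table();
translate([230, 84, 746]) open_box();
translate([815, 0, 0]) house_frame();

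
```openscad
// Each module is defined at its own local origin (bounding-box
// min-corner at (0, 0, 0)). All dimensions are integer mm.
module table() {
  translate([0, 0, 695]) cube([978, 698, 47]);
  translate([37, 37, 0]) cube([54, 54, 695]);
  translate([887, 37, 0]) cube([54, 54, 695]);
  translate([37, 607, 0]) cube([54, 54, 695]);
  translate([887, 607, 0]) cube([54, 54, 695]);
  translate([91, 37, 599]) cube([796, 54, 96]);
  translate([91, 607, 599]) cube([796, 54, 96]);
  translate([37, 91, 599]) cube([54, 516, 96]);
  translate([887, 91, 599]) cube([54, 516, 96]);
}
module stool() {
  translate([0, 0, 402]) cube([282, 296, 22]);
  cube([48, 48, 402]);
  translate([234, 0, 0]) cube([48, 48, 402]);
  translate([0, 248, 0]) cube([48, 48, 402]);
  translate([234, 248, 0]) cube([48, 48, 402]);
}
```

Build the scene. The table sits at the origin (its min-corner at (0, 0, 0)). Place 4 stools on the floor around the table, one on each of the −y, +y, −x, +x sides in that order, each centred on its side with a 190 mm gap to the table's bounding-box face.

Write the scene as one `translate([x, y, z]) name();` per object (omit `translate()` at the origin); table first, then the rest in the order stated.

table();
translate([348, -486, 0]) stool();
translate([348, 888, 0]) stool();
translate([-472, 201, 0]) stool();
translate([1168, 201, 0]) stool();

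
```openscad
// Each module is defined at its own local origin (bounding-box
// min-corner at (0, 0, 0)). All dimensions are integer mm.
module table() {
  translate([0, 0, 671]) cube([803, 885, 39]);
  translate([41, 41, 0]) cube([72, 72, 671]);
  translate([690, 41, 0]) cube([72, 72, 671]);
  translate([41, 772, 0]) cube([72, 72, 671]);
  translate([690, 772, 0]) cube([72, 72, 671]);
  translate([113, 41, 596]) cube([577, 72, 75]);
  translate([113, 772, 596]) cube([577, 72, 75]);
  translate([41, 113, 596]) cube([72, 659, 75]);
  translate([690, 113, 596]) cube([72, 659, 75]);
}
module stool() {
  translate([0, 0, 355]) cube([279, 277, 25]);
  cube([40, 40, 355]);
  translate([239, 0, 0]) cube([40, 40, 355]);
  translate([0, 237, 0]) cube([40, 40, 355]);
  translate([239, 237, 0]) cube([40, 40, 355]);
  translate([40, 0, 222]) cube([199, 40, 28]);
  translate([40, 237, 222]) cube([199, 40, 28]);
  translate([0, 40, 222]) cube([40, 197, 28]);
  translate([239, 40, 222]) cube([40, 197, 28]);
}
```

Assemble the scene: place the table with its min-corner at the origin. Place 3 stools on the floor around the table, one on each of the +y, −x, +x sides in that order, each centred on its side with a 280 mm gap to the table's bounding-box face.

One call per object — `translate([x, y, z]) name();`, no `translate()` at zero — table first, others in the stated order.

table();
translate([262, 1165, 0]) stool();
translate([-559, 304, 0]) stool();
translate([1083, 304, 0]) stool();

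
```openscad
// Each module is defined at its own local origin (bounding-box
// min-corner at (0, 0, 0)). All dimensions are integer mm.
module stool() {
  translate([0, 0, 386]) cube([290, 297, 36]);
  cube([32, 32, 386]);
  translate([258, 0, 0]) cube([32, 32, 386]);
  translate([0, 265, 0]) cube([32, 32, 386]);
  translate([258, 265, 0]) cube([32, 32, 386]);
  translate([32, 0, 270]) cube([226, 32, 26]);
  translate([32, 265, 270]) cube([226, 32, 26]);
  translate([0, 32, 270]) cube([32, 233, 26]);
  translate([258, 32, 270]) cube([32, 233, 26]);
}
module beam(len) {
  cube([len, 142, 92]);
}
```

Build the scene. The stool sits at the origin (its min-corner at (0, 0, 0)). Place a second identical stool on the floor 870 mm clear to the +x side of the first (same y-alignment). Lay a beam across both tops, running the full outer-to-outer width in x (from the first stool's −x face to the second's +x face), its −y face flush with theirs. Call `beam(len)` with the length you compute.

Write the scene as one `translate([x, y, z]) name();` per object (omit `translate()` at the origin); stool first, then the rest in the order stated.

stool();
translate([1160, 0, 0]) stool();
translate([0, 0, 422]) beam(1450);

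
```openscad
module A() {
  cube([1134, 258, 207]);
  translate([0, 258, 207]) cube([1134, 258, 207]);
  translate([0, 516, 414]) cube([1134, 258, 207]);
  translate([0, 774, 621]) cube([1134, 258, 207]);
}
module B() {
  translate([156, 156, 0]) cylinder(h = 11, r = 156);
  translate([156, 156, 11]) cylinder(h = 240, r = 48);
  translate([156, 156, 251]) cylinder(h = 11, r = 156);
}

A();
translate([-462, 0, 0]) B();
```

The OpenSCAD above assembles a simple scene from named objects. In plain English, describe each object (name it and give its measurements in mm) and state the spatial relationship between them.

A is a straight staircase of 4 solid steps. Each step is 1134 mm wide (x), 258 mm deep (y, the going) and 207 mm tall (the rise). The first step rests on the floor; each subsequent step sits one going further in +y and one rise higher in +z, directly behind and above the previous step with no overlap.

B is a spool: two coaxial disc flanges of radius 156 mm and thickness 11 mm, joined by a core cylinder of radius 48 mm and height 240 mm. The lower flange rests on z = 0 and the three cylinders share a vertical axis.

The spool is on the floor beside the staircase on its −x side.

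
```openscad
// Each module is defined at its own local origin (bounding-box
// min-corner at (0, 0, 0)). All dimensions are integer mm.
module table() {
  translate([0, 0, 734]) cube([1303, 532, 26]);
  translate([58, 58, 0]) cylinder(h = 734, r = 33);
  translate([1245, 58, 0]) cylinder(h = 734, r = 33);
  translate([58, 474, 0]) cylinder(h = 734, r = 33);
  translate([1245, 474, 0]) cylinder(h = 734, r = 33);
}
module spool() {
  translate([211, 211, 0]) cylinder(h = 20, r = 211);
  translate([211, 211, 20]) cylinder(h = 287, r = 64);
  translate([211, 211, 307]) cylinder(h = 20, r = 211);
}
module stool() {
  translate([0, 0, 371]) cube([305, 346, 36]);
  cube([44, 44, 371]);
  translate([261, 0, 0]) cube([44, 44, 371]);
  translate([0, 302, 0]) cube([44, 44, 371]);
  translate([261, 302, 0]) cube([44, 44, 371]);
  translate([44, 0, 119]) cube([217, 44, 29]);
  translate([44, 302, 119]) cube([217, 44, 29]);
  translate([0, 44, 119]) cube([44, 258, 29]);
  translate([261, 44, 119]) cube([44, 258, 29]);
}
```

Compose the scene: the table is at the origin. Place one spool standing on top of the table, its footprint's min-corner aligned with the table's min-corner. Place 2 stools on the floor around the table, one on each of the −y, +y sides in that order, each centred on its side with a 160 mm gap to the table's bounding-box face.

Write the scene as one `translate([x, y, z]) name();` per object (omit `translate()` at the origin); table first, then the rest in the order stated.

table();
translate([0, 0, 760]) spool();
translate([499, -506, 0]) stool();
translate([499, 692, 0]) stool();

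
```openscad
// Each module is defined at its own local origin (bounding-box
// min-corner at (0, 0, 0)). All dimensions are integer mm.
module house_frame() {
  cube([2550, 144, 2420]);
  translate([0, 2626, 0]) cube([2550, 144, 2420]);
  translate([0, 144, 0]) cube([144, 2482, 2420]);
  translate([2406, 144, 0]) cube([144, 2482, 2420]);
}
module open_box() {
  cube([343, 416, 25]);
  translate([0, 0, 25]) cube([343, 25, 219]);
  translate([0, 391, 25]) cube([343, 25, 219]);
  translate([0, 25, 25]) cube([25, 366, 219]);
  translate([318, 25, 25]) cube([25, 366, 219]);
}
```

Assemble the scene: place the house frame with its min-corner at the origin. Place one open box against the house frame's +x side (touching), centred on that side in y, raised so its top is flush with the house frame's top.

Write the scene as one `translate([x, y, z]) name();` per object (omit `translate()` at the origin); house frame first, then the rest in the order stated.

house_frame();
translate([2550, 1177, 2176]) open_box();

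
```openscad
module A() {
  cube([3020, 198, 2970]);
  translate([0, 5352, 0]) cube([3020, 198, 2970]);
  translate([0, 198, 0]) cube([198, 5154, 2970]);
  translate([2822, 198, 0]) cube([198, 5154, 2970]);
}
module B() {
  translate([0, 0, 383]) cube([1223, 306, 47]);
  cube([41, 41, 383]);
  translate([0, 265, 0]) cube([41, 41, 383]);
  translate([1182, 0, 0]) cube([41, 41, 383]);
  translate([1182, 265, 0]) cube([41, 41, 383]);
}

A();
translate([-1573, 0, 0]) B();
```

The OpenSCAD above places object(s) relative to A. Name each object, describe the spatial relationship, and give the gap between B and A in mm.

The bench's nearest face is 350 mm from the house frame's −x face.

A is a house frame. B is a bench. The bench is on the floor beside the house frame on its −x side. The gap between the bench and the house frame is 350 mm.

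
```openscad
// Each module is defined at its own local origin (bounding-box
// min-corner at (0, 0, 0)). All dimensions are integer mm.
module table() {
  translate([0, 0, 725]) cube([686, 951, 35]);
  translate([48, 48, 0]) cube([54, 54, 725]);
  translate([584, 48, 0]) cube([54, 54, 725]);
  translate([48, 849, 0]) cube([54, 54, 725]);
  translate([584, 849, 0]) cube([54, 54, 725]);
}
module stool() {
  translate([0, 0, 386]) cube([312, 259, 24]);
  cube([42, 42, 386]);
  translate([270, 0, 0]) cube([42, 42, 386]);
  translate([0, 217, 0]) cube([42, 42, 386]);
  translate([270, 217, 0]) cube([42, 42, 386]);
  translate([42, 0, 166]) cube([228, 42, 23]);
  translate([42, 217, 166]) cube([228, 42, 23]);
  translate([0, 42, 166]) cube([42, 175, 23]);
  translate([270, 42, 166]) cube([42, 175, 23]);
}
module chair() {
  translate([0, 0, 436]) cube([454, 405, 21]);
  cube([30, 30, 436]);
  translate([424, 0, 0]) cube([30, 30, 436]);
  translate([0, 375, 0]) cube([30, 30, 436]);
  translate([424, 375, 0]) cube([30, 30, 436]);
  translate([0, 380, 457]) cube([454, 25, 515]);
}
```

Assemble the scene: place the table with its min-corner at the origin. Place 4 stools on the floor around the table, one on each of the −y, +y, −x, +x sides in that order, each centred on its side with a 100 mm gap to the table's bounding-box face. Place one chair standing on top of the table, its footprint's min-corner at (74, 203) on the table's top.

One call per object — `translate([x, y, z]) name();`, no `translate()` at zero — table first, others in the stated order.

table();
translate([187, -359, 0]) stool();
translate([187, 1051, 0]) stool();
translate([-412, 346, 0]) stool();
translate([786, 346, 0]) stool();
translate([74, 203, 760]) chair();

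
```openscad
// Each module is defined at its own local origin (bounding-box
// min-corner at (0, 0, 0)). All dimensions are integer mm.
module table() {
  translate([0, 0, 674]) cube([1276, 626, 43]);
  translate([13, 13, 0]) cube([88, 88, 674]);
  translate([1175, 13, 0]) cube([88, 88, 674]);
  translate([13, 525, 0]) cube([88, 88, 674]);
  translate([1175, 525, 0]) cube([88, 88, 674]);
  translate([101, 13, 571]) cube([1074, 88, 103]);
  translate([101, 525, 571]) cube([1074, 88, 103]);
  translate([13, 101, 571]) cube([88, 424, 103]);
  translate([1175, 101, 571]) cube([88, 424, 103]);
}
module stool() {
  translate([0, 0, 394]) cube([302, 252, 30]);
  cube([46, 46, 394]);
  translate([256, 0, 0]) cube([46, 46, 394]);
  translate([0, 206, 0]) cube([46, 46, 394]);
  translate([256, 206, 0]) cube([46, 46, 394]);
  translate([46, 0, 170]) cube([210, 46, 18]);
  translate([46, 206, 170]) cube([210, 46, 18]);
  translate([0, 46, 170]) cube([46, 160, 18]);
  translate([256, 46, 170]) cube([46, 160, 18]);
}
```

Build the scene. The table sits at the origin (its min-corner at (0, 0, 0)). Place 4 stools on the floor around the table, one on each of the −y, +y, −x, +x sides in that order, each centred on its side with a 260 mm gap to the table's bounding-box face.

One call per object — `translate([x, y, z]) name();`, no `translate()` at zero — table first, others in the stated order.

table();
translate([487, -512, 0]) stool();
translate([487, 886, 0]) stool();
translate([-562, 187, 0]) stool();
translate([1536, 187, 0]) stool();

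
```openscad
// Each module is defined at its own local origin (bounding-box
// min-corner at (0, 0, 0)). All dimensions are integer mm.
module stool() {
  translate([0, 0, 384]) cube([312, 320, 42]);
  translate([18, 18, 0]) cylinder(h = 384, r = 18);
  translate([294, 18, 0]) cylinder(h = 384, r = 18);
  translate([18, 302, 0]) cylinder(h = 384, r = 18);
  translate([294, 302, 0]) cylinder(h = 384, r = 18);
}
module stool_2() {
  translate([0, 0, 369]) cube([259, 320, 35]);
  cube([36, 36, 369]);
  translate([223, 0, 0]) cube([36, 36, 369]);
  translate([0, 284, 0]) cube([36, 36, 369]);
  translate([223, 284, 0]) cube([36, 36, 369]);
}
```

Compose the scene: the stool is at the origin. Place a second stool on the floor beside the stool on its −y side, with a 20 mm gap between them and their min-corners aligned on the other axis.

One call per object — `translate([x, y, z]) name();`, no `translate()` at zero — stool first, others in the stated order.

stool();
translate([0, -340, 0]) stool_2();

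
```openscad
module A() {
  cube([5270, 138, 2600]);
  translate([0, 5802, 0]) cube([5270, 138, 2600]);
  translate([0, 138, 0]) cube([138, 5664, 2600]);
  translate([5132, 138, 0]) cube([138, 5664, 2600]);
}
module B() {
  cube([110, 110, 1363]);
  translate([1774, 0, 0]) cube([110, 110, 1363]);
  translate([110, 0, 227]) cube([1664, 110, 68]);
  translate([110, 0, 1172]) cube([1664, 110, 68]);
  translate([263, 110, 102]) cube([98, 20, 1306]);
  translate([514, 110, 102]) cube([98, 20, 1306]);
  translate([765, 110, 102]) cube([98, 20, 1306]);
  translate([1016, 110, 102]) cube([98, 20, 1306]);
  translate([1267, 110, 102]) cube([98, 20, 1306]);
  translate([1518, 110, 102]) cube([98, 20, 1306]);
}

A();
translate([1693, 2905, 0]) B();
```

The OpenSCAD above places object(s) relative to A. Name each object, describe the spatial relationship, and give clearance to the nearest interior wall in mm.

A is a house frame. B is a fence section. The fence section sits inside the house frame, centred. The clearance to the nearest interior wall is 1555 mm.

Clearances: x = 1555, y = 2767; minimum 1555 mm.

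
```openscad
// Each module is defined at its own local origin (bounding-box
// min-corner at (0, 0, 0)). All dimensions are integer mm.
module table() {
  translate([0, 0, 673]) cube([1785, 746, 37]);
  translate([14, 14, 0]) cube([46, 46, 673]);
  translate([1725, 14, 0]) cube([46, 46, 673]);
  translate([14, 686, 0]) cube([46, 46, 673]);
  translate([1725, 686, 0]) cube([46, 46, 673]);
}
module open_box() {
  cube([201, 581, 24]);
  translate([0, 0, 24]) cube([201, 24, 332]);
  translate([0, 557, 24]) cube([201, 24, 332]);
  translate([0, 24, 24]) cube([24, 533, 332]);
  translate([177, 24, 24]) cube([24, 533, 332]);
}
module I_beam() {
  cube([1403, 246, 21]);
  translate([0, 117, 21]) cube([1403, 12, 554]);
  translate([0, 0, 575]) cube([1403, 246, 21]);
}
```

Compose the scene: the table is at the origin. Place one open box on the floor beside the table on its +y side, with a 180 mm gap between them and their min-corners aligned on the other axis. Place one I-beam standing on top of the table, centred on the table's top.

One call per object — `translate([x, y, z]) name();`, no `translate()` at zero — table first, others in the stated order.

table();
translate([0, 926, 0]) open_box();
translate([191, 250, 710]) I_beam();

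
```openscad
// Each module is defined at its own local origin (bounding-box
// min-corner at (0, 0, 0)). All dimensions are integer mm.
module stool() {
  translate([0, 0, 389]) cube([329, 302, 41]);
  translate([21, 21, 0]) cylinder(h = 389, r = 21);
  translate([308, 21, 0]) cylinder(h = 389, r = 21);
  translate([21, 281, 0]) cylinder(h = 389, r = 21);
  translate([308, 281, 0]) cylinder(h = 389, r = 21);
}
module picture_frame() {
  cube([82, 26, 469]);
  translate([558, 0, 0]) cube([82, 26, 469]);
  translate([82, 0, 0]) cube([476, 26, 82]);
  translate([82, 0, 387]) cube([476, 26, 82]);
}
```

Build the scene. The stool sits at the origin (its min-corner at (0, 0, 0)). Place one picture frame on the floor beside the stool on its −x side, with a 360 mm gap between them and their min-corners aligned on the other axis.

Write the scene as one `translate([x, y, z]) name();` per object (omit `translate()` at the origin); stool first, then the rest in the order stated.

stool();
translate([-1000, 0, 0]) picture_frame();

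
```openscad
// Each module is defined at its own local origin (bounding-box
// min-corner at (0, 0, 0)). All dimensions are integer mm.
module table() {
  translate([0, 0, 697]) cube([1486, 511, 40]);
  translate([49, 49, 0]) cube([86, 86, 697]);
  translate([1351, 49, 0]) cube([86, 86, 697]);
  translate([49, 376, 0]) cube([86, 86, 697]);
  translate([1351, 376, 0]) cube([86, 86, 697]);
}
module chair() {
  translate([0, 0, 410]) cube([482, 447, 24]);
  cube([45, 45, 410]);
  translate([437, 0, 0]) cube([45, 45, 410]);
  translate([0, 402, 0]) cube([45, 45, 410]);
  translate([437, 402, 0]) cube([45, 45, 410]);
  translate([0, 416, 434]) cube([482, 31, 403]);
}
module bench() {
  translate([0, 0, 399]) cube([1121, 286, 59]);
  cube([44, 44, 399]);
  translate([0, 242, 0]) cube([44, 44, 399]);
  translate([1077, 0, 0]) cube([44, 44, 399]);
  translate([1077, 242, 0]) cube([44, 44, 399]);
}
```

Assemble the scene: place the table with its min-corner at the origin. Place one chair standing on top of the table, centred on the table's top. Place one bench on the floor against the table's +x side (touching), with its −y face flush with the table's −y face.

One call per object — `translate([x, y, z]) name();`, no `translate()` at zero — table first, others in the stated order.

table();
translate([502, 32, 737]) chair();
translate([1486, 0, 0]) bench();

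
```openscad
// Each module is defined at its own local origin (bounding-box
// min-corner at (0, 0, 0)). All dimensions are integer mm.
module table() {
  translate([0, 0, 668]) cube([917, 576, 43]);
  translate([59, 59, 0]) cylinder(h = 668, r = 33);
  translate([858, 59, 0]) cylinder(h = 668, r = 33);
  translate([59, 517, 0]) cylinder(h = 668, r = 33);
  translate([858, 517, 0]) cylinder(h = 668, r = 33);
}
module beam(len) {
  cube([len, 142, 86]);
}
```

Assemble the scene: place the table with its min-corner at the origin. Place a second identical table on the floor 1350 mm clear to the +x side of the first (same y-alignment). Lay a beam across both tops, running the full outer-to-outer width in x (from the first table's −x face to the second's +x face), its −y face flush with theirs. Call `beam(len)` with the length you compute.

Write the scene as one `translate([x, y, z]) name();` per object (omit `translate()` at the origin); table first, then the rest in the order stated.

table();
translate([2267, 0, 0]) table();
translate([0, 0, 711]) beam(3184);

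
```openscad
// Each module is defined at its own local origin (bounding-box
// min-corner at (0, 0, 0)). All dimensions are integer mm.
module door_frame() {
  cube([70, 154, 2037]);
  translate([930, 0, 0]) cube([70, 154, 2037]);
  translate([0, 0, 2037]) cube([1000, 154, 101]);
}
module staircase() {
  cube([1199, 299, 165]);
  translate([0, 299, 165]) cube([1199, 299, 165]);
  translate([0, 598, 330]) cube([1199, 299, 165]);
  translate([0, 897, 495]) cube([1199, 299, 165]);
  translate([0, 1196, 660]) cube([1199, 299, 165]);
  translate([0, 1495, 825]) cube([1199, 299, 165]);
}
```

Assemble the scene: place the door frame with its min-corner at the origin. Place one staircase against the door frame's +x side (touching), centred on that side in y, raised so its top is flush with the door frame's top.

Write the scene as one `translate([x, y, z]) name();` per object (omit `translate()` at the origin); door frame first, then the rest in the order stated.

door_frame();
translate([1000, -820, 1148]) staircase();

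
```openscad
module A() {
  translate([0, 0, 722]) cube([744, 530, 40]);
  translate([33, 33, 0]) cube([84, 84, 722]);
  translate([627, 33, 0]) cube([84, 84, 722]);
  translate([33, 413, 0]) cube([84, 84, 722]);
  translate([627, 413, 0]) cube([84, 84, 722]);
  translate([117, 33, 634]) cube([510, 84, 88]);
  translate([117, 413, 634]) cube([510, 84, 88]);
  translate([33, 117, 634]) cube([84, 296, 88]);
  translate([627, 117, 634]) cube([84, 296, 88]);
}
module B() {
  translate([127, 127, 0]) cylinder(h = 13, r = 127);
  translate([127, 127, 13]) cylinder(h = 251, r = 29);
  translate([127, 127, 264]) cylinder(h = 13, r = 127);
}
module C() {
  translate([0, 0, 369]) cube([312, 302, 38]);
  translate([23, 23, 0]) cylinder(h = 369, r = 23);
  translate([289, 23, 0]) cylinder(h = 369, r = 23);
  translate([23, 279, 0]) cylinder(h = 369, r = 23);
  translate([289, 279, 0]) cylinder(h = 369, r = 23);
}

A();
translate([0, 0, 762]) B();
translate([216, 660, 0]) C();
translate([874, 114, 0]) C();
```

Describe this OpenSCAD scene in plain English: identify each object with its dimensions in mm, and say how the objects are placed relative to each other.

A is a rectangular dining table. The top is 744×530×40 mm with its upper surface at z = 762 mm. It stands on four 84×84 mm square legs, each inset 33 mm from the nearest pair of top edges, running from the floor to the underside of the top. Four apron rails, 84 mm thick and 88 mm tall, run between adjacent legs with their top edges flush with the underside of the top and their outer faces flush with the legs' outer faces.

B is a spool: two coaxial disc flanges of radius 127 mm and thickness 13 mm, joined by a core cylinder of radius 29 mm and height 251 mm. The lower flange rests on z = 0 and the three cylinders share a vertical axis.

C is a four-legged stool. The seat is a 312×302×38 mm slab whose top surface is at z = 407 mm; four round legs, each 46 mm in diameter, run from the floor (z = 0) to the underside of the seat, each leg's axis is inset half a diameter from the nearest pair of seat edges (so the leg's bounding box is flush with the corner).

The spool is on top of the table. Two stools sit around the table at the +y, +x sides.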